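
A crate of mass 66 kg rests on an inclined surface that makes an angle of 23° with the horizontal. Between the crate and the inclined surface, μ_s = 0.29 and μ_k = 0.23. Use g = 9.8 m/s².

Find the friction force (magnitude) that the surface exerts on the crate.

f ≈ 137 N (up the incline)

The normal reaction is N = m g cos θ = 595.4 N.
For equilibrium along the incline, friction must balance the weight component: f = m g sin θ = 252.7 N up the slope.
Maximum static friction available: μ_s N = 0.29 × 595.4 = 172.7 N.
Since |252.7| > 172.7 N, static friction cannot hold it; the crate slides down the incline and kinetic friction applies: f = μ_k N = 0.23 × 595.4 = 137 N.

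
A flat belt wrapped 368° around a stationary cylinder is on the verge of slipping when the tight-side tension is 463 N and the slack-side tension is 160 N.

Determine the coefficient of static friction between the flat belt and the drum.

μ ≈ 0.165

T₂/T₁ = e^{μβ} → μ = ln(T₂/T₁)/β.
β = 368° = 6.423 rad.
μ = ln(463/160)/6.423 = ln(2.894)/6.423 = 0.165.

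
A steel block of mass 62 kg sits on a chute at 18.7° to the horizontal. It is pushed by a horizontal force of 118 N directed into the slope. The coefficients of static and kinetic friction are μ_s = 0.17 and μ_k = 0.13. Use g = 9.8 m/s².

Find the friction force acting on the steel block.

f ≈ 83 N (up the incline)

The horizontal push has a component P sin θ into the surface, so N = m g cos θ + P sin θ = 575.5 + 37.83 = 613.4 N.
Parallel to the incline: P cos θ − m g sin θ = 111.8 − 194.8 = -83.03 N; the friction needed to balance this is 83.03 N acting up the slope.
Maximum static friction: μ_s N = 0.17 × 613.4 = 104.3 N.
Since 83.03 N is within the 104.3 N limit, the steel block stays put and friction is exactly 83 N.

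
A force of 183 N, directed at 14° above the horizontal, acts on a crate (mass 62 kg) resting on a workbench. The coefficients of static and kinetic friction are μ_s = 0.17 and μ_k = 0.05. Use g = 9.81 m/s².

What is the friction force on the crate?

The vertical component of P reduces the normal force: N = m g − P sin α = 608.2 − 44.27 = 563.9 N.
Horizontally, friction must balance P cos α = 177.6 N.
μ_s N = 0.17 × 563.9 = 95.87 N.
177.6 > 95.87 N → the crate slides; f = μ_k N = 0.05×563.9 = 28.2 N.

f ≈ 28.2 N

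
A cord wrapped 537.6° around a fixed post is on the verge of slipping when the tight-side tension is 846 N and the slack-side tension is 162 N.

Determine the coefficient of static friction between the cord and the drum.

μ ≈ 0.176

T₂/T₁ = e^{μβ} → μ = ln(T₂/T₁)/β.
β = 537.6° = 9.383 rad.
μ = ln(846/162)/9.383 = ln(5.222)/9.383 = 0.176.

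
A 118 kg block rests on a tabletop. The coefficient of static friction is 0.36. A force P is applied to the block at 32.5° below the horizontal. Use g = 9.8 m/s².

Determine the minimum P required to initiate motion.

N = m g + P sin α (the push presses the block into the tabletop).
At impending slip, P cos α = μ_s N = μ_s (m g + P sin α).
Solving: P (cos α − μ_s sin α) = μ_s m g → P = 0.36×1160/(cos 32.5° − 0.36 sin 32.5°) = 416/0.65 = 641 N.

P ≈ 641 N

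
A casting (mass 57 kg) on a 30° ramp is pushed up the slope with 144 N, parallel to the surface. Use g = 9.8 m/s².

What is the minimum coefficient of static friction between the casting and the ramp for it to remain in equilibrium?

μ_s,min ≈ 0.28

N = m g cos θ = 483.8 N.
Friction must make up the shortfall along the incline: f = m g sin θ − P = 279.3 − 144 = 135.3 N.
At the threshold f = μ_s N, so μ_s,min = 135.3/483.8 = 0.28.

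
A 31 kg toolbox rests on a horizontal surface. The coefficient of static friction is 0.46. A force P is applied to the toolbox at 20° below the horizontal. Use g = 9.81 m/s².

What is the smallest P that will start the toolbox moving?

N = m g + P sin α (the push presses the toolbox into the horizontal surface).
At impending slip, P cos α = μ_s N = μ_s (m g + P sin α).
Solving: P (cos α − μ_s sin α) = μ_s m g → P = 0.46×304/(cos 20° − 0.46 sin 20°) = 140/0.7824 = 179 N.

P ≈ 179 N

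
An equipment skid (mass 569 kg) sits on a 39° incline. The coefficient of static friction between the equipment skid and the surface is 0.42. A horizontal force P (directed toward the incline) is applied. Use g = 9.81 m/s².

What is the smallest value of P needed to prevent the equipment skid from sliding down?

P_min ≈ 1620 N

The equipment skid tends to slide down (tan θ > μ_s), so at the point of impending slip friction acts up-slope at its limit: f = μ_s N.
Perpendicular to the incline: N = m g cos θ + P sin θ.
Along the incline: P cos θ + μ_s N = m g sin θ, i.e. P cos θ + μ_s (m g cos θ + P sin θ) = m g sin θ.
Solving, P (cos θ + μ_s sin θ) = m g (sin θ − μ_s cos θ), so P = 5580×0.3029/1.041 = 1620 N.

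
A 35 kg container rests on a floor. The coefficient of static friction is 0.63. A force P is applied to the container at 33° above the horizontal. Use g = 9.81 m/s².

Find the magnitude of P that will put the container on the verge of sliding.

N = m g − P sin α (the pull lifts the container).
At impending slip, P cos α = μ_s N = μ_s (m g − P sin α).
Solving: P (cos α + μ_s sin α) = μ_s m g → P = 0.63×343/(cos 33° + 0.63 sin 33°) = 216/1.182 = 183 N.

P ≈ 183 N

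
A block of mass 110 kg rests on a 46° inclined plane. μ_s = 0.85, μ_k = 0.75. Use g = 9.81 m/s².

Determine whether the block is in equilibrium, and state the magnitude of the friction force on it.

N = m g cos θ = 750 N.
Down-slope weight component: m g sin θ = 776 N.
μ_s N = 637 N.
776 > 637 N, so it slides; kinetic friction f = μ_k N = 0.75×750 = 562 N.

f ≈ 562 N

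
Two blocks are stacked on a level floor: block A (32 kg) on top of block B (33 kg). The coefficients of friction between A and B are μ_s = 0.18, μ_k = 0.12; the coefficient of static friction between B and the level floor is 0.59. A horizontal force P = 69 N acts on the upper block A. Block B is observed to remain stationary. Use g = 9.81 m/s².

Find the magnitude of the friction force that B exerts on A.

f ≈ 37.7 N

Between the blocks, N₁ = m_A g = 313.9 N.
So the A–B interface can sustain at most μ_s N₁ = 56.51 N of static friction.
Since P = 69 N > 56.51 N, A slides on B; the A–B friction is kinetic: f₁ = μ_k N₁ = 0.12×313.9 = 37.7 N.
By Newton's third law B feels 37.7 N forward from A. With B stationary, the floor's static friction on B balances it: f₂ = 37.7 N (well within μ_s(m_A+m_B)g = 376.2 N).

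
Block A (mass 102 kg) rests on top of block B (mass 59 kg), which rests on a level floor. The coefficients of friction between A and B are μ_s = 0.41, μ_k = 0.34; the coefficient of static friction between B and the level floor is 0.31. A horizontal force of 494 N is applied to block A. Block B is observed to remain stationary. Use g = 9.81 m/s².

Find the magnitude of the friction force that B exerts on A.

Normal force at the A–B interface: N₁ = m_A g = 1001 N.
So the A–B interface can sustain at most μ_s N₁ = 410.3 N of static friction.
Since P = 494 N > 410.3 N, A slides on B; the A–B friction is kinetic: f₁ = μ_k N₁ = 0.34×1001 = 340 N.
B experiences an equal 340 N forward from A (third law). B is in equilibrium, so the floor supplies f₂ = 340 N of static friction (limit μ_s(m_A+m_B)g = 489.6 N, not exceeded).

f ≈ 340 N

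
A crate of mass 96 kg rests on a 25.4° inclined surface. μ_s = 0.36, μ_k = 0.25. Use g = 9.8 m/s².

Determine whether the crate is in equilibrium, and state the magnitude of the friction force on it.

N = m g cos θ = 850 N.
Down-slope weight component: m g sin θ = 404 N.
μ_s N = 306 N.
404 > 306 N, so it slides; kinetic friction f = μ_k N = 0.25×850 = 212 N.

f ≈ 212 N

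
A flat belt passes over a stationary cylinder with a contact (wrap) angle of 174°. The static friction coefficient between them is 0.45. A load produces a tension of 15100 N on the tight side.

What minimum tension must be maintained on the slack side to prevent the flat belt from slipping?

Capstan equation at impending slip: T_tight/T_slack = e^{μβ}.
β = 174° = 3.037 rad; e^{μβ} = e^{0.45×3.037} = 3.922.
T_slack = T_tight / e^{μβ} = 15100 / 3.922 = 3850 N.

T_min ≈ 3850 N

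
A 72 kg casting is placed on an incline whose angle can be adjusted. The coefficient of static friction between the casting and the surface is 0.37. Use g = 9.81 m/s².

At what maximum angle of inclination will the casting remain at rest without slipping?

θ_max ≈ 20.3°

At the slip threshold, m g sin θ = μ_s · m g cos θ, so tan θ = μ_s.
θ_max = arctan(0.37) = 20.3°.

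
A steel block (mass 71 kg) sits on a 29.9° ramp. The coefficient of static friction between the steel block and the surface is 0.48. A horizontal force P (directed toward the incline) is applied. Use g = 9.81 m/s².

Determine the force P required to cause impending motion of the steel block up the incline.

At impending motion up the slope, friction acts down-slope at its limit: f = μ_s N.
Perpendicular to the incline: N = m g cos θ + P sin θ.
Along the incline: P cos θ = m g sin θ + μ_s N = m g sin θ + μ_s (m g cos θ + P sin θ).
Solving, P (cos θ − μ_s sin θ) = m g (sin θ + μ_s cos θ), so P = 71×9.81×(sin 29.9° + 0.48 cos 29.9°)/(cos 29.9° − 0.48 sin 29.9°) = 697×0.9146/0.6276 = 1010 N.

P ≈ 1010 N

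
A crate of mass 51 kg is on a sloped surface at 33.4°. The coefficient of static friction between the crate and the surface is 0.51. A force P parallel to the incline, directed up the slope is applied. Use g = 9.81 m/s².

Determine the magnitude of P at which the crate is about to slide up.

P ≈ 488 N

At impending motion up the slope, friction acts down-slope at its limit: f = μ_s N.
P is parallel to the surface, so N = m g cos θ = 418 N.
Along the incline: P = m g sin θ + μ_s N = 275 + 0.51×418 = 488 N.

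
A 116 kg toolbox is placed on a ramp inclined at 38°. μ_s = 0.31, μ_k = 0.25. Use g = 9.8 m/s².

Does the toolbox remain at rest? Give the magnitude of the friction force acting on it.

f ≈ 224 N

N = m g cos θ = 896 N.
Down-slope weight component: m g sin θ = 700 N.
μ_s N = 278 N.
700 > 278 N, so it slides; kinetic friction f = μ_k N = 0.25×896 = 224 N.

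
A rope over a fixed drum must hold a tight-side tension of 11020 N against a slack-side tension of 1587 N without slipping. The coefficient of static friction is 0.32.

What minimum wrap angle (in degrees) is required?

β_min ≈ 347°

T₂/T₁ = e^{μβ} → β = ln(T₂/T₁)/μ.
β = ln(11020/1587)/0.32 = 1.938/0.32 = 6.056 rad.
In degrees: β = 6.056 × 180/π = 347°.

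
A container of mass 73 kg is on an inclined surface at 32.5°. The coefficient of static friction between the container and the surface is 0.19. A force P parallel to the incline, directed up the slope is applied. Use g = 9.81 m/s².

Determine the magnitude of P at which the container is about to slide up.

At impending motion up the slope, friction acts down-slope at its limit: f = μ_s N.
P is parallel to the surface, so N = m g cos θ = 604 N.
Along the incline: P = m g sin θ + μ_s N = 385 + 0.19×604 = 500 N.

P ≈ 500 N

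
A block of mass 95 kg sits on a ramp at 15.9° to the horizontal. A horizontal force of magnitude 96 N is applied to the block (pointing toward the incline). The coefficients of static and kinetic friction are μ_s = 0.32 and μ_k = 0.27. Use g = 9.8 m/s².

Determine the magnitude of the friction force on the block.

f ≈ 163 N (up the incline)

Normal direction: N = m g cos θ + P sin θ = 921.7 N.
Parallel to the incline: P cos θ − m g sin θ = 92.33 − 255.1 = -162.7 N; the friction needed to balance this is 162.7 N acting up the slope.
The limit of static friction is μ_s N = 294.9 N.
|f_req| = 162.7 ≤ 294.9 N → the block is in equilibrium; friction equals the required value.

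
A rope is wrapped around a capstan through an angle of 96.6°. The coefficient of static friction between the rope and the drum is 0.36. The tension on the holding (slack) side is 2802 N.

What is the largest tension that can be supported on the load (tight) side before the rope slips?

T_max ≈ 5140 N

At impending slip the capstan equation gives T₂/T₁ = e^{μβ} with β in radians.
β = 96.6° × π/180 = 1.686 rad.
e^{μβ} = e^{0.36×1.686} = 1.835.
T₂ = T₁ · e^{μβ} = 2802 × 1.835 = 5140 N.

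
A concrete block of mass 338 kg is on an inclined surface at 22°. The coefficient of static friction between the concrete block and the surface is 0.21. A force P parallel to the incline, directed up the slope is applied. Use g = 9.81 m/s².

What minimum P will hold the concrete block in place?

The concrete block tends to slide down (tan θ > μ_s), so at the point of impending slip friction acts up-slope at its limit: f = μ_s N.
P is parallel to the surface, so N = m g cos θ = 3070 N.
Along the incline: P + μ_s N = m g sin θ, so P = 1240 − 0.21×3070 = 597 N.

P_min ≈ 597 N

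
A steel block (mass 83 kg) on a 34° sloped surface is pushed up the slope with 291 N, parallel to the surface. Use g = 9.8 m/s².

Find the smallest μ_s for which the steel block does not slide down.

N = m g cos θ = 674.3 N.
Friction must make up the shortfall along the incline: f = m g sin θ − P = 454.8 − 291 = 163.8 N.
At the threshold f = μ_s N, so μ_s,min = 163.8/674.3 = 0.243.

μ_s,min ≈ 0.243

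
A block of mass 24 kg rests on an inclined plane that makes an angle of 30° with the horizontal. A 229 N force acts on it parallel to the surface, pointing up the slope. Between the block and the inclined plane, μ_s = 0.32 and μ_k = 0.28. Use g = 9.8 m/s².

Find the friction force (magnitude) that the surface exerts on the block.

f ≈ 57 N (down the incline)

The normal reaction is N = m g cos θ = 203.7 N.
Parallel to the incline, ΣF = 0 gives f = m g sin θ − P = 117.6 − 229 = -111.4 N (up-slope positive).
The static-friction ceiling is μ_s N = 0.32 × 203.7 = 65.18 N.
|-111.4| exceeds 65.18 N, so the block slips up-slope; friction is kinetic, f = μ_k N = 0.28×203.7 = 57 N.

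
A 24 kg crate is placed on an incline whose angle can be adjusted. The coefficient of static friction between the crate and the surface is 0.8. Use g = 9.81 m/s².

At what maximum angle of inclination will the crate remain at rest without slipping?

At the slip threshold, m g sin θ = μ_s · m g cos θ, so tan θ = μ_s.
θ_max = arctan(0.8) = 38.7°.

θ_max ≈ 38.7°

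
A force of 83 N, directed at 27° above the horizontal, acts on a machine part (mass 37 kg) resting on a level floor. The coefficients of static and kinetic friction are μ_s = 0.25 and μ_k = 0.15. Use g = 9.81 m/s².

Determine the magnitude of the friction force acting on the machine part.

f ≈ 74 N

The vertical component of P reduces the normal force: N = m g − P sin α = 363 − 37.68 = 325.3 N.
For equilibrium, f = P cos α = 83×cos 27° = 73.95 N.
μ_s N = 0.25 × 325.3 = 81.32 N.
73.95 ≤ 81.32 N → static; friction equals the required 74 N.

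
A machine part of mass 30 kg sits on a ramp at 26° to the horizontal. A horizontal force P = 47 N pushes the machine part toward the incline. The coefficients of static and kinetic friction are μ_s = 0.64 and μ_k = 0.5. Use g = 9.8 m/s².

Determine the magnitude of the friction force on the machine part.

The horizontal push has a component P sin θ into the surface, so N = m g cos θ + P sin θ = 264.2 + 20.6 = 284.8 N.
Parallel to the incline: P cos θ − m g sin θ = 42.24 − 128.9 = -86.64 N; the friction needed to balance this is 86.64 N acting up the slope.
The limit of static friction is μ_s N = 182.3 N.
Since 86.64 N is within the 182.3 N limit, the machine part stays put and friction is exactly 86.6 N.

f ≈ 86.6 N (up the incline)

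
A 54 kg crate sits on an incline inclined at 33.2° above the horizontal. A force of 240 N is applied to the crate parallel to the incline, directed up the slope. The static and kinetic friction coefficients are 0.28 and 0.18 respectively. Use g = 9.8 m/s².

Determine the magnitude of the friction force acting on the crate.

Normal force: N = m g cos θ = 54 × 9.8 × cos 33.2° = 442.8 N.
Parallel to the incline, ΣF = 0 gives f = m g sin θ − P = 289.8 − 240 = 49.77 N (up-slope positive).
The static-friction ceiling is μ_s N = 0.28 × 442.8 = 124 N.
Since |49.77| ≤ 124 N, static friction is sufficient; f equals the required value, not μ_s N.

f ≈ 49.8 N (up the incline)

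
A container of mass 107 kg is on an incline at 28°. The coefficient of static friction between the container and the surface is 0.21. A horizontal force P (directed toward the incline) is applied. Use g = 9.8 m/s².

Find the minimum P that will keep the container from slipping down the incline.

The container tends to slide down (tan θ > μ_s), so at the point of impending slip friction acts up-slope at its limit: f = μ_s N.
Perpendicular to the incline: N = m g cos θ + P sin θ.
Along the incline: P cos θ + μ_s N = m g sin θ, i.e. P cos θ + μ_s (m g cos θ + P sin θ) = m g sin θ.
Solving, P (cos θ + μ_s sin θ) = m g (sin θ − μ_s cos θ), so P = 1050×0.2841/0.9815 = 303 N.

P_min ≈ 303 N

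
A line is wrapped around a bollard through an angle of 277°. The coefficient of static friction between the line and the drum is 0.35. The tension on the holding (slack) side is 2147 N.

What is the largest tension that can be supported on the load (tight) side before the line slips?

T_max ≈ 11700 N

At impending slip the capstan equation gives T₂/T₁ = e^{μβ} with β in radians.
β = 277° × π/180 = 4.835 rad.
e^{μβ} = e^{0.35×4.835} = 5.431.
T₂ = T₁ · e^{μβ} = 2147 × 5.431 = 11700 N.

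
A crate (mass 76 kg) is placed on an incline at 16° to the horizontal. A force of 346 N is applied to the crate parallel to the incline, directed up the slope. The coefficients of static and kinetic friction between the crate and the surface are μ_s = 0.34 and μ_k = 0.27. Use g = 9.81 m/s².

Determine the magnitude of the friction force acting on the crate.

Perpendicular to the surface, N = m g cos θ = 76·9.81·cos 16° = 716.7 N.
Parallel to the incline, ΣF = 0 gives f = m g sin θ − P = 205.5 − 346 = -140.5 N (up-slope positive).
The static-friction ceiling is μ_s N = 0.34 × 716.7 = 243.7 N.
Since |-140.5| ≤ 243.7 N, no slip — friction simply equals what equilibrium demands.

f ≈ 140 N (down the incline)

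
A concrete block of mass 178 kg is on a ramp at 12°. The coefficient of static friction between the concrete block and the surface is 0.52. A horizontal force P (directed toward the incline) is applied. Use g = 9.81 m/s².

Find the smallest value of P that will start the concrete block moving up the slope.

At impending motion up the slope, friction acts down-slope at its limit: f = μ_s N.
Perpendicular to the incline: N = m g cos θ + P sin θ.
Along the incline: P cos θ = m g sin θ + μ_s N = m g sin θ + μ_s (m g cos θ + P sin θ).
Solving, P (cos θ − μ_s sin θ) = m g (sin θ + μ_s cos θ), so P = 178×9.81×(sin 12° + 0.52 cos 12°)/(cos 12° − 0.52 sin 12°) = 1750×0.7165/0.87 = 1440 N.

P ≈ 1440 N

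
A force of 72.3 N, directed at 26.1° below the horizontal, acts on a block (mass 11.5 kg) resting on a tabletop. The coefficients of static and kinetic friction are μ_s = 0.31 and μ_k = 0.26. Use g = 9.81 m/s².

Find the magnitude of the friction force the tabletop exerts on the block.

The vertical component of P adds to the normal force: N = m g + P sin α = 112.8 + 31.81 = 144.6 N.
For equilibrium, f = P cos α = 72.3×cos 26.1° = 64.93 N.
μ_s N = 0.31 × 144.6 = 44.83 N.
The required friction exceeds μ_s N, so the block moves and f = μ_k N = 37.6 N.

f ≈ 37.6 N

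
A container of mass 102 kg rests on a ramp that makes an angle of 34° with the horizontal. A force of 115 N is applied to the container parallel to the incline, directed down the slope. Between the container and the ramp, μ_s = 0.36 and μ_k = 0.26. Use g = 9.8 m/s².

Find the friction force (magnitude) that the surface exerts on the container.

f ≈ 215 N (up the incline)

Perpendicular to the surface, N = m g cos θ = 102·9.8·cos 34° = 828.7 N.
The friction needed for equilibrium is m g sin θ + P = 559 + 115 = 674 N, measured positive up-slope.
Static friction can supply at most μ_s N = 298.3 N.
|674| exceeds 298.3 N, so the container slips down-slope; friction is kinetic, f = μ_k N = 0.26×828.7 = 215 N.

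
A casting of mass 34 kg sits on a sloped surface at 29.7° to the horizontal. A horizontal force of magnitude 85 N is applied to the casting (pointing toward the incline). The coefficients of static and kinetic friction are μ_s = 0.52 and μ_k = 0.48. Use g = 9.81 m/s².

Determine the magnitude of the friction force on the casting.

The horizontal push has a component P sin θ into the surface, so N = m g cos θ + P sin θ = 289.7 + 42.11 = 331.8 N.
Along the incline, the net driving force (taking up-slope positive) is P cos θ − m g sin θ = 73.83 − 165.3 = -91.42 N, so equilibrium requires friction f = 91.42 N (up-slope).
Maximum static friction: μ_s N = 0.52 × 331.8 = 172.6 N.
Since 91.42 N is within the 172.6 N limit, the casting stays put and friction is exactly 91.4 N.

f ≈ 91.4 N (up the incline)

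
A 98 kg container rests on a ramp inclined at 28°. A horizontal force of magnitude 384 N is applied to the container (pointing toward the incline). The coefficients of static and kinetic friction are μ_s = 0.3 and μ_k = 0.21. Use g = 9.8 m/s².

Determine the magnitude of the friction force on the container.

f ≈ 112 N (up the incline)

Resolve perpendicular to the incline: N = m g cos θ + P sin θ = 98×9.8×cos 28° + 384×sin 28° = 1028 N.
Parallel to the incline: P cos θ − m g sin θ = 339.1 − 450.9 = -111.8 N; the friction needed to balance this is 111.8 N acting up the slope.
Maximum static friction: μ_s N = 0.3 × 1028 = 308.5 N.
|f_req| = 111.8 ≤ 308.5 N → the container is in equilibrium; friction equals the required value.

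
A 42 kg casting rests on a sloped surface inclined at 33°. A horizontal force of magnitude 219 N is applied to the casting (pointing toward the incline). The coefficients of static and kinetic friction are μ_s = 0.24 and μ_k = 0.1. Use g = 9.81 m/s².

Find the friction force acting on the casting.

Resolve perpendicular to the incline: N = m g cos θ + P sin θ = 42×9.81×cos 33° + 219×sin 33° = 464.8 N.
Along the incline, the net driving force (taking up-slope positive) is P cos θ − m g sin θ = 183.7 − 224.4 = -40.73 N, so equilibrium requires friction f = 40.73 N (up-slope).
The limit of static friction is μ_s N = 111.6 N.
Since 40.73 N is within the 111.6 N limit, the casting stays put and friction is exactly 40.7 N.

f ≈ 40.7 N (up the incline)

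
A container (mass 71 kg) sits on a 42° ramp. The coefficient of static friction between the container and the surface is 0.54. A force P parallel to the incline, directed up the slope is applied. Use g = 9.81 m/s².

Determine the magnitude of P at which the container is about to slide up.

At impending motion up the slope, friction acts down-slope at its limit: f = μ_s N.
P is parallel to the surface, so N = m g cos θ = 518 N.
Along the incline: P = m g sin θ + μ_s N = 466 + 0.54×518 = 746 N.

P ≈ 746 N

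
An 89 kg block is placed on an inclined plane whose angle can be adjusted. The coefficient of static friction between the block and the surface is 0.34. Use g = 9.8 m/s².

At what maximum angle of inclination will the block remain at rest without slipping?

θ_max ≈ 18.8°

At the slip threshold, m g sin θ = μ_s · m g cos θ, so tan θ = μ_s.
θ_max = arctan(0.34) = 18.8°.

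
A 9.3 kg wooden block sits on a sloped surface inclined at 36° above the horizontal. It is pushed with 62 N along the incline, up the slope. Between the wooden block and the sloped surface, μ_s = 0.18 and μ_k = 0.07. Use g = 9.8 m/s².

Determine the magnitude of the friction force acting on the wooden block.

f ≈ 8.43 N (down the incline)

The normal reaction is N = m g cos θ = 73.73 N.
The friction needed for equilibrium is m g sin θ − P = 53.57 − 62 = -8.429 N, measured positive up-slope.
The static-friction ceiling is μ_s N = 0.18 × 73.73 = 13.27 N.
Since |-8.429| ≤ 13.27 N, static friction is sufficient; f equals the required value, not μ_s N.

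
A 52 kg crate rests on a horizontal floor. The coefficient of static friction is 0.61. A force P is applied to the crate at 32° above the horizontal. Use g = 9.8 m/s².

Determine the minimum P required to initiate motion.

N = m g − P sin α (the pull lifts the crate).
At impending slip, P cos α = μ_s N = μ_s (m g − P sin α).
Solving: P (cos α + μ_s sin α) = μ_s m g → P = 0.61×510/(cos 32° + 0.61 sin 32°) = 311/1.171 = 265 N.

P ≈ 265 N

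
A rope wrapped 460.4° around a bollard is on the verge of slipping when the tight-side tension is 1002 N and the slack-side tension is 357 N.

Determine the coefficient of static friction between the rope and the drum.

μ ≈ 0.128

T₂/T₁ = e^{μβ} → μ = ln(T₂/T₁)/β.
β = 460.4° = 8.035 rad.
μ = ln(1002/357)/8.035 = ln(2.807)/8.035 = 0.128.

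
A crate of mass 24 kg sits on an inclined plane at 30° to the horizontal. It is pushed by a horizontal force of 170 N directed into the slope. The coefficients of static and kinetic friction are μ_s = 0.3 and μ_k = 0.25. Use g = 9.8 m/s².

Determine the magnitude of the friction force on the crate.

f ≈ 29.6 N (down the incline)

Resolve perpendicular to the incline: N = m g cos θ + P sin θ = 24×9.8×cos 30° + 170×sin 30° = 288.7 N.
Parallel to the incline: P cos θ − m g sin θ = 147.2 − 117.6 = 29.62 N; the friction needed to balance this is 29.62 N acting down the slope.
Maximum static friction: μ_s N = 0.3 × 288.7 = 86.61 N.
Since 29.62 N is within the 86.61 N limit, the crate stays put and friction is exactly 29.6 N.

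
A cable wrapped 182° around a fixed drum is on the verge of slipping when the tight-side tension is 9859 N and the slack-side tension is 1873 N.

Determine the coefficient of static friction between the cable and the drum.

T₂/T₁ = e^{μβ} → μ = ln(T₂/T₁)/β.
β = 182° = 3.176 rad.
μ = ln(9859/1873)/3.176 = ln(5.264)/3.176 = 0.523.

μ ≈ 0.523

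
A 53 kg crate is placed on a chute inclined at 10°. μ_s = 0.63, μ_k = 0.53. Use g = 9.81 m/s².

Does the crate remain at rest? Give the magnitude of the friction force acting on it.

N = m g cos θ = 512 N.
Down-slope weight component: m g sin θ = 90.3 N.
μ_s N = 323 N.
90.3 ≤ 323 N, so it stays put; friction = 90.3 N.

f ≈ 90.3 N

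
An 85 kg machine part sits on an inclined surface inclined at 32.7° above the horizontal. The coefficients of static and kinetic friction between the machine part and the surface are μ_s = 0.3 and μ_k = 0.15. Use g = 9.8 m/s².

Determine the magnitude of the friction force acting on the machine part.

Perpendicular to the surface, N = m g cos θ = 85·9.8·cos 32.7° = 701 N.
For equilibrium along the incline, friction must balance the weight component: f = m g sin θ = 450 N up the slope.
Static friction can supply at most μ_s N = 210.3 N.
|450| exceeds 210.3 N, so the machine part slips down-slope; friction is kinetic, f = μ_k N = 0.15×701 = 105 N.

f ≈ 105 N (up the incline)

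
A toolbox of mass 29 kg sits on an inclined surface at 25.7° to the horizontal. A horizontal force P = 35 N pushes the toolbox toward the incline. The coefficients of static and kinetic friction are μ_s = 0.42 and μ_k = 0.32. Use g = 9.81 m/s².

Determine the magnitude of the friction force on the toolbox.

Normal direction: N = m g cos θ + P sin θ = 271.5 N.
Along the incline, the net driving force (taking up-slope positive) is P cos θ − m g sin θ = 31.54 − 123.4 = -91.83 N, so equilibrium requires friction f = 91.83 N (up-slope).
Maximum static friction: μ_s N = 0.42 × 271.5 = 114 N.
Since 91.83 N is within the 114 N limit, the toolbox stays put and friction is exactly 91.8 N.

f ≈ 91.8 N (up the incline)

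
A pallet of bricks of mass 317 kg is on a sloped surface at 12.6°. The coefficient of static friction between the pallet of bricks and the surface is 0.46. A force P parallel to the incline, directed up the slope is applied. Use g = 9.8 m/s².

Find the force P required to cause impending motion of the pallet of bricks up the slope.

P ≈ 2070 N

At impending motion up the slope, friction acts down-slope at its limit: f = μ_s N.
P is parallel to the surface, so N = m g cos θ = 3030 N.
Along the incline: P = m g sin θ + μ_s N = 678 + 0.46×3030 = 2070 N.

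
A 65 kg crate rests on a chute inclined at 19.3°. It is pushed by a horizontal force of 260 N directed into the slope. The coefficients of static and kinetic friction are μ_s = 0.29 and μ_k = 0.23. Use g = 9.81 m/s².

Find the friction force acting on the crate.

f ≈ 34.6 N (down the incline)

Resolve perpendicular to the incline: N = m g cos θ + P sin θ = 65×9.81×cos 19.3° + 260×sin 19.3° = 687.7 N.
Along the incline, the net driving force (taking up-slope positive) is P cos θ − m g sin θ = 245.4 − 210.8 = 34.64 N, so equilibrium requires friction f = -34.64 N (down-slope).
Maximum static friction: μ_s N = 0.29 × 687.7 = 199.4 N.
|f_req| = 34.64 ≤ 199.4 N → the crate is in equilibrium; friction equals the required value.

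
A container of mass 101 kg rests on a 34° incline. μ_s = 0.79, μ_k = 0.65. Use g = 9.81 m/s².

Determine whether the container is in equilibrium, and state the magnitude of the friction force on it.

N = m g cos θ = 821 N.
Down-slope weight component: m g sin θ = 554 N.
μ_s N = 649 N.
554 ≤ 649 N, so it stays put; friction = 554 N.

f ≈ 554 N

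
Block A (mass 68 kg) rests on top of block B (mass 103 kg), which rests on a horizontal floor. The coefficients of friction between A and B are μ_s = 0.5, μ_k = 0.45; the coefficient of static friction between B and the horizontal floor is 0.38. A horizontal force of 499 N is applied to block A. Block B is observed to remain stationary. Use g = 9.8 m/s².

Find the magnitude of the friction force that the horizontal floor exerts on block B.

f ≈ 300 N

Between the blocks, N₁ = m_A g = 666.4 N.
So the A–B interface can sustain at most μ_s N₁ = 333.2 N of static friction.
Since P = 499 N > 333.2 N, A slides on B; the A–B friction is kinetic: f₁ = μ_k N₁ = 0.45×666.4 = 300 N.
By Newton's third law B feels 300 N forward from A. With B stationary, the floor's static friction on B balances it: f₂ = 300 N (well within μ_s(m_A+m_B)g = 636.8 N).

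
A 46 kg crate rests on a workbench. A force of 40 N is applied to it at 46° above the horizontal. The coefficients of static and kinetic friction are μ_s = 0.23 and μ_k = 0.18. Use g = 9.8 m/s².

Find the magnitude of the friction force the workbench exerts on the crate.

f ≈ 27.8 N

The vertical component of P reduces the normal force: N = m g − P sin α = 450.8 − 28.77 = 422 N.
Horizontally, friction must balance P cos α = 27.79 N.
μ_s N = 0.23 × 422 = 97.07 N.
27.79 ≤ 97.07 N → static; friction equals the required 27.8 N.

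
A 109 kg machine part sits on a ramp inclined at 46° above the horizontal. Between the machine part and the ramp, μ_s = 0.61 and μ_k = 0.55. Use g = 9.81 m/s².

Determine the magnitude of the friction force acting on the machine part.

Perpendicular to the surface, N = m g cos θ = 109·9.81·cos 46° = 742.8 N.
For equilibrium along the incline, friction must balance the weight component: f = m g sin θ = 769.2 N up the slope.
Maximum static friction available: μ_s N = 0.61 × 742.8 = 453.1 N.
Since |769.2| > 453.1 N, static friction cannot hold it; the machine part slides down the incline and kinetic friction applies: f = μ_k N = 0.55 × 742.8 = 409 N.

f ≈ 409 N (up the incline)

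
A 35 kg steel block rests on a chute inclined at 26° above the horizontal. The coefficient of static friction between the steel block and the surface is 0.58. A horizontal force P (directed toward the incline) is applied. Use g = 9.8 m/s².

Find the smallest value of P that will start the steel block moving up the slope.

P ≈ 511 N

At impending motion up the slope, friction acts down-slope at its limit: f = μ_s N.
Perpendicular to the incline: N = m g cos θ + P sin θ.
Along the incline: P cos θ = m g sin θ + μ_s N = m g sin θ + μ_s (m g cos θ + P sin θ).
Solving, P (cos θ − μ_s sin θ) = m g (sin θ + μ_s cos θ), so P = 35×9.8×(sin 26° + 0.58 cos 26°)/(cos 26° − 0.58 sin 26°) = 343×0.9597/0.6445 = 511 N.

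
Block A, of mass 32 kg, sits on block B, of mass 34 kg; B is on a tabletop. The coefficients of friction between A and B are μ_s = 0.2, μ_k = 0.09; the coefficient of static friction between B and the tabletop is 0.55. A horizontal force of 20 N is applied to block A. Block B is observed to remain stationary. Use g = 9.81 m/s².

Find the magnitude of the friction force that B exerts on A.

f ≈ 20 N

The normal force B exerts on A is simply A's weight, N₁ = 313.9 N.
So the A–B interface can sustain at most μ_s N₁ = 62.78 N of static friction.
P = 20 N is within that limit, so A and B move together (both at rest); the A–B friction is simply f₁ = P = 20 N.
By Newton's third law B feels 20 N forward from A. With B stationary, the floor's static friction on B balances it: f₂ = 20 N (well within μ_s(m_A+m_B)g = 356.1 N).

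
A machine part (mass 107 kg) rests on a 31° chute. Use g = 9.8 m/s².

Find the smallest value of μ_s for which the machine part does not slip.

At the slip threshold m g sin θ = μ_s m g cos θ, so μ_s,min = tan θ.
μ_s,min = tan 31° = 0.601.

μ_s,min ≈ 0.601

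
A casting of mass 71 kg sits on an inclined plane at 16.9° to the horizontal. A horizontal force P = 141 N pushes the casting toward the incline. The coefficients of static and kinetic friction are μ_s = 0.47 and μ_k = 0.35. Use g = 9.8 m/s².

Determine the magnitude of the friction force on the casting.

f ≈ 67.4 N (up the incline)

Normal direction: N = m g cos θ + P sin θ = 706.7 N.
Along the incline, the net driving force (taking up-slope positive) is P cos θ − m g sin θ = 134.9 − 202.3 = -67.36 N, so equilibrium requires friction f = 67.36 N (up-slope).
The limit of static friction is μ_s N = 332.2 N.
Since 67.36 N is within the 332.2 N limit, the casting stays put and friction is exactly 67.4 N.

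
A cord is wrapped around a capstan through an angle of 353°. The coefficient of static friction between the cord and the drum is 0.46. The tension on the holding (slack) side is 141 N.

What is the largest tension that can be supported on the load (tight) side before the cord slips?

T_max ≈ 2400 N

At impending slip the capstan equation gives T₂/T₁ = e^{μβ} with β in radians.
β = 353° × π/180 = 6.161 rad.
e^{μβ} = e^{0.46×6.161} = 17.01.
T₂ = T₁ · e^{μβ} = 141 × 17.01 = 2400 N.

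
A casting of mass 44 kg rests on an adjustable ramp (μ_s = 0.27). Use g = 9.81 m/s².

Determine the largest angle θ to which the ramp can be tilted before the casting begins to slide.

θ_max ≈ 15.1°

At the slip threshold, m g sin θ = μ_s · m g cos θ, so tan θ = μ_s.
θ_max = arctan(0.27) = 15.1°.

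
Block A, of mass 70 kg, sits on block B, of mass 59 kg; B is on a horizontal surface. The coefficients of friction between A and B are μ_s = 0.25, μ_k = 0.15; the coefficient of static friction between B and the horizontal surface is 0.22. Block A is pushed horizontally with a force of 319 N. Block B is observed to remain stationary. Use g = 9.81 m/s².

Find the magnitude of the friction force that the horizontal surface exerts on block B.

The normal force B exerts on A is simply A's weight, N₁ = 686.7 N.
Maximum static friction on A from B: μ_s N₁ = 0.25×686.7 = 171.7 N.
Since P = 319 N > 171.7 N, A slides on B; the A–B friction is kinetic: f₁ = μ_k N₁ = 0.15×686.7 = 103 N.
By Newton's third law B feels 103 N forward from A. With B stationary, the floor's static friction on B balances it: f₂ = 103 N (well within μ_s(m_A+m_B)g = 278.4 N).

f ≈ 103 N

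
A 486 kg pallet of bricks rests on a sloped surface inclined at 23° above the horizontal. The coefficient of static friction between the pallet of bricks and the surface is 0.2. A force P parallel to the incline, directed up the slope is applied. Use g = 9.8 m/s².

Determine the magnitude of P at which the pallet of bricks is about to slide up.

P ≈ 2740 N

At impending motion up the slope, friction acts down-slope at its limit: f = μ_s N.
P is parallel to the surface, so N = m g cos θ = 4380 N.
Along the incline: P = m g sin θ + μ_s N = 1860 + 0.2×4380 = 2740 N.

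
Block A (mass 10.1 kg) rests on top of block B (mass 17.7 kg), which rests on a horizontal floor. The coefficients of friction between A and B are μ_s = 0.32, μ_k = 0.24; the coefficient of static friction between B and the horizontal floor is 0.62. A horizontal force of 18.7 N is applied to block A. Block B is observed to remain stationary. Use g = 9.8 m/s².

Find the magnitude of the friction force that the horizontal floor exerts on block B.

f ≈ 18.7 N

The normal force B exerts on A is simply A's weight, N₁ = 98.98 N.
Maximum static friction on A from B: μ_s N₁ = 0.32×98.98 = 31.67 N.
Since P = 18.7 N ≤ 31.67 N, A does not slip on B; friction on A equals P = 18.7 N.
By Newton's third law B feels 18.7 N forward from A. With B stationary, the floor's static friction on B balances it: f₂ = 18.7 N (well within μ_s(m_A+m_B)g = 168.9 N).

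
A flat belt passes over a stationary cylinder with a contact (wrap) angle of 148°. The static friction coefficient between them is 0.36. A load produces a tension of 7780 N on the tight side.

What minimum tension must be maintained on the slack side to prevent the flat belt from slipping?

Capstan equation at impending slip: T_tight/T_slack = e^{μβ}.
β = 148° = 2.583 rad; e^{μβ} = e^{0.36×2.583} = 2.534.
T_slack = T_tight / e^{μβ} = 7780 / 2.534 = 3070 N.

T_min ≈ 3070 N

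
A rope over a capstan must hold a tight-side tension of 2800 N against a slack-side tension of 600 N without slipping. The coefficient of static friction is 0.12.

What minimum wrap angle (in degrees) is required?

T₂/T₁ = e^{μβ} → β = ln(T₂/T₁)/μ.
β = ln(2800/600)/0.12 = 1.54/0.12 = 12.84 rad.
In degrees: β = 12.84 × 180/π = 736°.

β_min ≈ 736°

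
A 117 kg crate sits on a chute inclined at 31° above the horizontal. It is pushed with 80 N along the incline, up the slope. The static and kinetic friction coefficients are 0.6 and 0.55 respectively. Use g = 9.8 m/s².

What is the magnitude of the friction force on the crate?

f ≈ 511 N (up the incline)

Perpendicular to the surface, N = m g cos θ = 117·9.8·cos 31° = 982.8 N.
For equilibrium along the incline the friction force must supply f = m g sin θ − P = 590.5 − 80 = 510.5 N (positive meaning up-slope).
Static friction can supply at most μ_s N = 589.7 N.
Since |510.5| ≤ 589.7 N, the crate remains in static equilibrium and friction takes exactly the required value.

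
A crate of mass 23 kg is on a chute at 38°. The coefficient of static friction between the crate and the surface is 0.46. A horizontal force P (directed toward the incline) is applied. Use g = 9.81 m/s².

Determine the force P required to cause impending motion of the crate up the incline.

At impending motion up the slope, friction acts down-slope at its limit: f = μ_s N.
Perpendicular to the incline: N = m g cos θ + P sin θ.
Along the incline: P cos θ = m g sin θ + μ_s N = m g sin θ + μ_s (m g cos θ + P sin θ).
Solving, P (cos θ − μ_s sin θ) = m g (sin θ + μ_s cos θ), so P = 23×9.81×(sin 38° + 0.46 cos 38°)/(cos 38° − 0.46 sin 38°) = 226×0.9781/0.5048 = 437 N.

P ≈ 437 N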